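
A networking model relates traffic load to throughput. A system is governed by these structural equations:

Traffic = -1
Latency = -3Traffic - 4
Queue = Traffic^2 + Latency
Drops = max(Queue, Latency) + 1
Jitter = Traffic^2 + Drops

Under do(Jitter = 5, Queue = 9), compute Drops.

10

Under do(Jitter = 5, Queue = 9), each intervened variable's structural equation is replaced by its fixed value.
Latency = -3Traffic - 4  [with Traffic=-1]  = -1
Drops = max(Queue, Latency) + 1  [with Queue=9, Latency=-1]  = 10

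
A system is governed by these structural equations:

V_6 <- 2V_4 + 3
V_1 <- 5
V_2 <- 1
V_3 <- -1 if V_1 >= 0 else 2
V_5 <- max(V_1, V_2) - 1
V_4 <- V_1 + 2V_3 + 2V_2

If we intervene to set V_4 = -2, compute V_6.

-1

Under do(V_4=-2), the mechanism V_4 <- V_1 + 2V_3 + 2V_2 is discarded; V_4 is fixed at -2.
V_6 = 2V_4 + 3  [with V_4=-2]  = -1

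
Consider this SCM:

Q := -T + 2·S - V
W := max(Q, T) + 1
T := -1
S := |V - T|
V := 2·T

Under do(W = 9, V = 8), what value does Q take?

Setting W = 9, V = 8 by intervention discards those variables' equations.
S = |V - T|  [with V=8, T=-1]  = 9
Q = -T + 2·S - V  [with T=-1, S=9, V=8]  = 11

11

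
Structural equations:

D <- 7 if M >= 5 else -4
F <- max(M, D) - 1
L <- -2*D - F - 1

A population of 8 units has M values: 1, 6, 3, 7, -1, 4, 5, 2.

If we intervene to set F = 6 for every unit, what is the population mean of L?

-7.25

Every unit gets F=6 under the intervention. L values become 1, -21, 1, -21, 1, 1, -21, 1; E[L|do(F=6)] = -7.25.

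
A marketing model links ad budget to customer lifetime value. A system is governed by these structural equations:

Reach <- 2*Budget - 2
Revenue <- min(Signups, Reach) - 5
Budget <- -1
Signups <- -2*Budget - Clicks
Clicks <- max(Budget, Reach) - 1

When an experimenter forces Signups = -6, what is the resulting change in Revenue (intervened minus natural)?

-2

Intervening sets Signups = -6 and removes its equation (Signups <- -2*Budget - Clicks).
Reach = 2*Budget - 2  [with Budget=-1]  = -4
Revenue = min(Signups, Reach) - 5  [with Signups=-6, Reach=-4]  = -11
Without intervention: Reach = 2*Budget - 2  [with Budget=-1]  = -4; Clicks = max(Budget, Reach) - 1  [with Budget=-1, Reach=-4]  = -2; Signups = -2*Budget - Clicks  [with Budget=-1, Clicks=-2]  = 4; Revenue = min(Signups, Reach) - 5  [with Signups=4, Reach=-4]  = -9.
Change = -11 − (-9) = -2.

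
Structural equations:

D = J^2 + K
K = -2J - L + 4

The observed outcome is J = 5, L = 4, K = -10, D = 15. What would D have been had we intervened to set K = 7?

32

The intervention breaks the incoming arrows to K: K = -2J - L + 4 no longer applies, and K = 7.
D = J^2 + K  [with J=5, K=7]  = 32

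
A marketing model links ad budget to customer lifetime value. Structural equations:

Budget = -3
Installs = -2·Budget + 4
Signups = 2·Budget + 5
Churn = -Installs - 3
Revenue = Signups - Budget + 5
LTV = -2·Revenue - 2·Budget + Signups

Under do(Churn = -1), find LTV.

-9

Under do(Churn=-1), the mechanism Churn = -Installs - 3 is discarded; Churn is fixed at -1.
Since LTV is not a descendant of the intervened variable, it is unaffected.
Signups = 2·Budget + 5  [with Budget=-3]  = -1
Revenue = Signups - Budget + 5  [with Signups=-1, Budget=-3]  = 7
LTV = -2·Revenue - 2·Budget + Signups  [with Revenue=7, Budget=-3, Signups=-1]  = -9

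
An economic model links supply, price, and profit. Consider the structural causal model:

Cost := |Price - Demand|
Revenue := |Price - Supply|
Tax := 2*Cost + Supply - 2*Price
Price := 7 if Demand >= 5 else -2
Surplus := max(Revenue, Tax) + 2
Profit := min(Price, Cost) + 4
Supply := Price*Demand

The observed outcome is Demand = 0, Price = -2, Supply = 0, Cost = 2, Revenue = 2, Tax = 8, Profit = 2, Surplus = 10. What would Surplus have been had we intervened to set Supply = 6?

16

The intervention breaks the incoming arrows to Supply: Supply := Price*Demand no longer applies, and Supply = 6.
Price = 7 if Demand >= 5 else -2  [with Demand=0]  = -2
Cost = |Price - Demand|  [with Price=-2, Demand=0]  = 2
Revenue = |Price - Supply|  [with Price=-2, Supply=6]  = 8
Tax = 2*Cost + Supply - 2*Price  [with Cost=2, Supply=6, Price=-2]  = 14
Surplus = max(Revenue, Tax) + 2  [with Revenue=8, Tax=14]  = 16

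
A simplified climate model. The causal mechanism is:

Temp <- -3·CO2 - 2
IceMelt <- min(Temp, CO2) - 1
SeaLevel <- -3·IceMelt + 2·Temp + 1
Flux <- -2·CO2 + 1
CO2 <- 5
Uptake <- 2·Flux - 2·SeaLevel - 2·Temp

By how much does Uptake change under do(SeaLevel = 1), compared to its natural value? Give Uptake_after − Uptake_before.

40

Under do(SeaLevel=1), the mechanism SeaLevel <- -3·IceMelt + 2·Temp + 1 is discarded; SeaLevel is fixed at 1.
Temp = -3·CO2 - 2  [with CO2=5]  = -17
Flux = -2·CO2 + 1  [with CO2=5]  = -9
Uptake = 2·Flux - 2·SeaLevel - 2·Temp  [with Flux=-9, SeaLevel=1, Temp=-17]  = 14
Without intervention: Temp = -3·CO2 - 2  [with CO2=5]  = -17; IceMelt = min(Temp, CO2) - 1  [with Temp=-17, CO2=5]  = -18; SeaLevel = -3·IceMelt + 2·Temp + 1  [with IceMelt=-18, Temp=-17]  = 21; Flux = -2·CO2 + 1  [with CO2=5]  = -9; Uptake = 2·Flux - 2·SeaLevel - 2·Temp  [with Flux=-9, SeaLevel=21, Temp=-17]  = -26.
Change = 14 − (-26) = 40.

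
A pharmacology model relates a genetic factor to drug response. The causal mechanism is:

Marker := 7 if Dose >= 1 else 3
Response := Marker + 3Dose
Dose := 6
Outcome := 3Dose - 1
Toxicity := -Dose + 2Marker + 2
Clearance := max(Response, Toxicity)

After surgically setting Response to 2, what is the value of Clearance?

do(Response=2) replaces the equation Response := Marker + 3Dose with the constant Response = 2.
Marker = 7 if Dose >= 1 else 3  [with Dose=6]  = 7
Toxicity = -Dose + 2Marker + 2  [with Dose=6, Marker=7]  = 10
Clearance = max(Response, Toxicity)  [with Response=2, Toxicity=10]  = 10

10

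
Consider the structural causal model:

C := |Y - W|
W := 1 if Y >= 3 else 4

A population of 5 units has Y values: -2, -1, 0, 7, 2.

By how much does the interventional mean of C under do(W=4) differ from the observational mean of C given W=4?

-0.25

Under do(W=4), W's equation is replaced by W=4 for every unit. Per-unit C: 6, 5, 4, 3, 2. Mean = 4.
Observing W=4 restricts to units where W's equation naturally yields 4: Y ∈ {-2, -1, 0, 2}. In that subpopulation C = 6, 5, 4, 2, mean 4.25.
Difference = 4 − 4.25 = -0.25.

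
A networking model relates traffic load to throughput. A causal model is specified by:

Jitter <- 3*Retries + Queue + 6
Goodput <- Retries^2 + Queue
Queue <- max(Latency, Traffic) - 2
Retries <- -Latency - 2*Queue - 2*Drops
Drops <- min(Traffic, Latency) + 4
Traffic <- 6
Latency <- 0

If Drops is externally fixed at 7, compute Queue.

Under do(Drops=7), the mechanism Drops <- min(Traffic, Latency) + 4 is discarded; Drops is fixed at 7.
Since Queue is not a descendant of the intervened variable, it is unaffected.
Queue = max(Latency, Traffic) - 2  [with Latency=0, Traffic=6]  = 4

4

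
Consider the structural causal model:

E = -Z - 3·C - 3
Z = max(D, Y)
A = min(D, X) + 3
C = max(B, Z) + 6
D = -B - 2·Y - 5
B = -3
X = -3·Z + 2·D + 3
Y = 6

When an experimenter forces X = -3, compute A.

Intervening sets X = -3 and removes its equation (X = -3·Z + 2·D + 3).
D = -B - 2·Y - 5  [with B=-3, Y=6]  = -14
A = min(D, X) + 3  [with D=-14, X=-3]  = -11

-11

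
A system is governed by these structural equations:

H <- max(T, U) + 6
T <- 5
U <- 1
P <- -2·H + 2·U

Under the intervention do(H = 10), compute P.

-18

The intervention breaks the incoming arrows to H: H <- max(T, U) + 6 no longer applies, and H = 10.
P = -2·H + 2·U  [with H=10, U=1]  = -18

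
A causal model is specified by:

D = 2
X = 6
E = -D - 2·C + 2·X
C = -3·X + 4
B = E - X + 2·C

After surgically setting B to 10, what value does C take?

do(B=10) replaces the equation B = E - X + 2·C with the constant B = 10.
C is not downstream of the intervention, so its value is determined by the original equations.
C = -3·X + 4  [with X=6]  = -14

-14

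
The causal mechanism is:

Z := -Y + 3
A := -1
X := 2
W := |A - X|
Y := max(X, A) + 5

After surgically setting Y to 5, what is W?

Under do(Y=5), the mechanism Y := max(X, A) + 5 is discarded; Y is fixed at 5.
Since W is not a descendant of the intervened variable, it is unaffected.
W = |A - X|  [with A=-1, X=2]  = 3

3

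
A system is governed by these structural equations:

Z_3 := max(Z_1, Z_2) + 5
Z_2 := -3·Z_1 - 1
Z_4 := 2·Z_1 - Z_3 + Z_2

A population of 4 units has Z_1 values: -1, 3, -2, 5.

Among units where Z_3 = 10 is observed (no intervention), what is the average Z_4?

-12.5

Conditioning on Z_3=10 selects the 2 unit(s) with Z_1 ∈ {-2, 5}. Their Z_4 values: -9, -16. Mean = -12.5.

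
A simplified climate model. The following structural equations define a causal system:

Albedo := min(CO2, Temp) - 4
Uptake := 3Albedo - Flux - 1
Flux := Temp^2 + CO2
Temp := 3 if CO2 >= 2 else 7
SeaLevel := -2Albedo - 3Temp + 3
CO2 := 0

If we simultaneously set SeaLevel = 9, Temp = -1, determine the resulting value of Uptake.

The joint intervention fixes SeaLevel = 9, Temp = -1, removing each variable's own equation.
Albedo = min(CO2, Temp) - 4  [with CO2=0, Temp=-1]  = -5
Flux = Temp^2 + CO2  [with Temp=-1, CO2=0]  = 1
Uptake = 3Albedo - Flux - 1  [with Albedo=-5, Flux=1]  = -17

-17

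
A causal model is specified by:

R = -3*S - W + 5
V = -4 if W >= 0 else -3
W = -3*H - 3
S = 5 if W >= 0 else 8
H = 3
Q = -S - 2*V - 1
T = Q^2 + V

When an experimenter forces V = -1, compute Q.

The intervention breaks the incoming arrows to V: V = -4 if W >= 0 else -3 no longer applies, and V = -1.
W = -3*H - 3  [with H=3]  = -12
S = 5 if W >= 0 else 8  [with W=-12]  = 8
Q = -S - 2*V - 1  [with S=8, V=-1]  = -7

-7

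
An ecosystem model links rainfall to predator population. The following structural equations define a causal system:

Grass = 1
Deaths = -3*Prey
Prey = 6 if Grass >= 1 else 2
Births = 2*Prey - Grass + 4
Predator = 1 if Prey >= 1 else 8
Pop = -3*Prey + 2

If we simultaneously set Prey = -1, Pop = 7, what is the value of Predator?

8

The joint intervention fixes Prey = -1, Pop = 7, removing each variable's own equation.
Predator = 1 if Prey >= 1 else 8  [with Prey=-1]  = 8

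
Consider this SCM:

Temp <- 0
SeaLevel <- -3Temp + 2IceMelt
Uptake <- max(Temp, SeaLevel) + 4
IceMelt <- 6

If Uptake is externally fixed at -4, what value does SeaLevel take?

Under do(Uptake=-4), the mechanism Uptake <- max(Temp, SeaLevel) + 4 is discarded; Uptake is fixed at -4.
Since SeaLevel is not a descendant of the intervened variable, it is unaffected.
SeaLevel = -3Temp + 2IceMelt  [with Temp=0, IceMelt=6]  = 12

12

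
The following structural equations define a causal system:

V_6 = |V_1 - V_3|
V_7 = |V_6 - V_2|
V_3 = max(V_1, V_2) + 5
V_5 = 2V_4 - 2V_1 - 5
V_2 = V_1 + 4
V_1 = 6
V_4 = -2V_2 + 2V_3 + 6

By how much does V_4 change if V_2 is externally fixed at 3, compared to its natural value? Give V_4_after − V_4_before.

6

Under do(V_2=3), the mechanism V_2 = V_1 + 4 is discarded; V_2 is fixed at 3.
V_3 = max(V_1, V_2) + 5  [with V_1=6, V_2=3]  = 11
V_4 = -2V_2 + 2V_3 + 6  [with V_2=3, V_3=11]  = 22
Without intervention: V_2 = V_1 + 4  [with V_1=6]  = 10; V_3 = max(V_1, V_2) + 5  [with V_1=6, V_2=10]  = 15; V_4 = -2V_2 + 2V_3 + 6  [with V_2=10, V_3=15]  = 16.
Change = 22 − 16 = 6.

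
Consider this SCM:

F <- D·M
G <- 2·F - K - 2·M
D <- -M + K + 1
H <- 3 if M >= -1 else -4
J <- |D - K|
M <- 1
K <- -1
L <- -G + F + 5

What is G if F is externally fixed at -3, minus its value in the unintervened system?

Intervening sets F = -3 and removes its equation (F <- D·M).
G = 2·F - K - 2·M  [with F=-3, K=-1, M=1]  = -7
Without intervention: D = -M + K + 1  [with M=1, K=-1]  = -1; F = D·M  [with D=-1, M=1]  = -1; G = 2·F - K - 2·M  [with F=-1, K=-1, M=1]  = -3.
Change = -7 − (-3) = -4.

-4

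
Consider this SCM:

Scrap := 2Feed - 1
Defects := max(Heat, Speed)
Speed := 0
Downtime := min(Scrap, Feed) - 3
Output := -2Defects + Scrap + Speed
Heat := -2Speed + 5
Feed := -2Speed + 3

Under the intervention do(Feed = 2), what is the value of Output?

Under do(Feed=2), the mechanism Feed := -2Speed + 3 is discarded; Feed is fixed at 2.
Heat = -2Speed + 5  [with Speed=0]  = 5
Defects = max(Heat, Speed)  [with Heat=5, Speed=0]  = 5
Scrap = 2Feed - 1  [with Feed=2]  = 3
Output = -2Defects + Scrap + Speed  [with Defects=5, Scrap=3, Speed=0]  = -7

-7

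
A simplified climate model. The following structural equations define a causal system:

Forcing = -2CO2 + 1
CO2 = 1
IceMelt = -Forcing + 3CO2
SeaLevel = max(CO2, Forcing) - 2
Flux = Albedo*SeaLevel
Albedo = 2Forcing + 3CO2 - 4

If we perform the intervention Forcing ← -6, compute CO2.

1

Under do(Forcing=-6), the mechanism Forcing = -2CO2 + 1 is discarded; Forcing is fixed at -6.
CO2 is not downstream of the intervention, so its value is determined by the original equations.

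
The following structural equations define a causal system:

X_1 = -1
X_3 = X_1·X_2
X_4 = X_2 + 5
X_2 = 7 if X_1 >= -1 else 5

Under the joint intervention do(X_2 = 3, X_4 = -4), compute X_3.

-3

The joint intervention fixes X_2 = 3, X_4 = -4, removing each variable's own equation.
X_3 = X_1·X_2  [with X_1=-1, X_2=3]  = -3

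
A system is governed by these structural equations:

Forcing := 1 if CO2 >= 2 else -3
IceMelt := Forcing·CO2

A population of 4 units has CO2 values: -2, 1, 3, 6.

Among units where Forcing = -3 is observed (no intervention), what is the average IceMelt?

1.5

Observing Forcing=-3 restricts to units where Forcing's equation naturally yields -3: CO2 ∈ {-2, 1}. In that subpopulation IceMelt = 6, -3, mean 1.5.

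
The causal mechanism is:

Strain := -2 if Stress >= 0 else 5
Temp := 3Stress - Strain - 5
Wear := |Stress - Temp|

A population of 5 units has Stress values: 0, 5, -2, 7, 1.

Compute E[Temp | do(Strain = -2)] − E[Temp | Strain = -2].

Every unit gets Strain=-2 under the intervention. Temp values become -3, 12, -9, 18, 0; E[Temp|do(Strain=-2)] = 3.6.
E[Temp|Strain=-2] averages over only the 4 units with Strain=-2 (Stress = 0, 5, 7, 1): Temp = -3, 12, 18, 0, mean 6.75.
Difference = 3.6 − 6.75 = -3.15.

-3.15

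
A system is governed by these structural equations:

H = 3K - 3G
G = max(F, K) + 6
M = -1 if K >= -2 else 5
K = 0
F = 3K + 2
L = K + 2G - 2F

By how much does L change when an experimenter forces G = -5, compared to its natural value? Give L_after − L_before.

The intervention breaks the incoming arrows to G: G = max(F, K) + 6 no longer applies, and G = -5.
F = 3K + 2  [with K=0]  = 2
L = K + 2G - 2F  [with K=0, G=-5, F=2]  = -14
Without intervention: F = 3K + 2  [with K=0]  = 2; G = max(F, K) + 6  [with F=2, K=0]  = 8; L = K + 2G - 2F  [with K=0, G=8, F=2]  = 12.
Change = -14 − 12 = -26.

-26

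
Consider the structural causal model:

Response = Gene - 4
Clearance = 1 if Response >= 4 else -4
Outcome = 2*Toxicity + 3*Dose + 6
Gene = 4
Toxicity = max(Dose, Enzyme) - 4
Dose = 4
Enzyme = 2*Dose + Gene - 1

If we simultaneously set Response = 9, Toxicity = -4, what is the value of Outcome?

10

Under do(Response = 9, Toxicity = -4), each intervened variable's structural equation is replaced by its fixed value.
Outcome = 2*Toxicity + 3*Dose + 6  [with Toxicity=-4, Dose=4]  = 10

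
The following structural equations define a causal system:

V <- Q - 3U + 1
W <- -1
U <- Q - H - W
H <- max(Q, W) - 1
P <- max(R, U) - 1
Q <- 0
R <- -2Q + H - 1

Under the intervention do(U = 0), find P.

The intervention breaks the incoming arrows to U: U <- Q - H - W no longer applies, and U = 0.
H = max(Q, W) - 1  [with Q=0, W=-1]  = -1
R = -2Q + H - 1  [with Q=0, H=-1]  = -2
P = max(R, U) - 1  [with R=-2, U=0]  = -1

-1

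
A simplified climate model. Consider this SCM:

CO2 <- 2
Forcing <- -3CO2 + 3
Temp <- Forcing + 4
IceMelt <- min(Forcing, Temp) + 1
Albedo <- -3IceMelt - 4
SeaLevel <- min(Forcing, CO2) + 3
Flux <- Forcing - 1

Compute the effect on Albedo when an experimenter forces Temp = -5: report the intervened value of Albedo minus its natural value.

do(Temp=-5) replaces the equation Temp <- Forcing + 4 with the constant Temp = -5.
Forcing = -3CO2 + 3  [with CO2=2]  = -3
IceMelt = min(Forcing, Temp) + 1  [with Forcing=-3, Temp=-5]  = -4
Albedo = -3IceMelt - 4  [with IceMelt=-4]  = 8
Without intervention: Forcing = -3CO2 + 3  [with CO2=2]  = -3; Temp = Forcing + 4  [with Forcing=-3]  = 1; IceMelt = min(Forcing, Temp) + 1  [with Forcing=-3, Temp=1]  = -2; Albedo = -3IceMelt - 4  [with IceMelt=-2]  = 2.
Change = 8 − 2 = 6.

6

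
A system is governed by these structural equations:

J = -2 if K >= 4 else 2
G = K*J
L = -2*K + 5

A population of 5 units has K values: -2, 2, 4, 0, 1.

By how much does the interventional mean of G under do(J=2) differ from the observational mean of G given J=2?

Under do(J=2), J's equation is replaced by J=2 for every unit. Per-unit G: -4, 4, 8, 0, 2. Mean = 2.
E[G|J=2] averages over only the 4 units with J=2 (K = -2, 2, 0, 1): G = -4, 4, 0, 2, mean 0.5.
Difference = 2 − 0.5 = 1.5.

1.5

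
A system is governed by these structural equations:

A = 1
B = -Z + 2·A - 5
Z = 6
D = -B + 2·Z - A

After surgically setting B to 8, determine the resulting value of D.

3

The intervention breaks the incoming arrows to B: B = -Z + 2·A - 5 no longer applies, and B = 8.
D = -B + 2·Z - A  [with B=8, Z=6, A=1]  = 3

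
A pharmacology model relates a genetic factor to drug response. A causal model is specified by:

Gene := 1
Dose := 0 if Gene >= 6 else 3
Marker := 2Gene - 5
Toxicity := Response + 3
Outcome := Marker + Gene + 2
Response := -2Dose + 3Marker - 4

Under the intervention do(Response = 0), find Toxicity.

3

Intervening sets Response = 0 and removes its equation (Response := -2Dose + 3Marker - 4).
Toxicity = Response + 3  [with Response=0]  = 3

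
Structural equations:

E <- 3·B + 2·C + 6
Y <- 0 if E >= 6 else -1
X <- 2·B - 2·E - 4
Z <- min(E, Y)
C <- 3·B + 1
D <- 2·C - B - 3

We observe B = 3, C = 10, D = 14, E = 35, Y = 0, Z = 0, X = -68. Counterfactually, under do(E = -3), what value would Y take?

-1

Intervening sets E = -3 and removes its equation (E <- 3·B + 2·C + 6).
Y = 0 if E >= 6 else -1  [with E=-3]  = -1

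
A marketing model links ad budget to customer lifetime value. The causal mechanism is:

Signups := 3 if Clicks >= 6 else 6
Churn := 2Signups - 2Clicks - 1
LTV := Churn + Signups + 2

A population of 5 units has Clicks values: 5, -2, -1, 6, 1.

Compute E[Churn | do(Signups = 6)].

Every unit gets Signups=6 under the intervention. Churn values become 1, 15, 13, -1, 9; E[Churn|do(Signups=6)] = 7.4.

7.4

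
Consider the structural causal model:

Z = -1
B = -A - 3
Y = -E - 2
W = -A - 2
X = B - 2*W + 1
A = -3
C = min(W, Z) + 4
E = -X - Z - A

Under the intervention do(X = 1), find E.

3

The intervention breaks the incoming arrows to X: X = B - 2*W + 1 no longer applies, and X = 1.
E = -X - Z - A  [with X=1, Z=-1, A=-3]  = 3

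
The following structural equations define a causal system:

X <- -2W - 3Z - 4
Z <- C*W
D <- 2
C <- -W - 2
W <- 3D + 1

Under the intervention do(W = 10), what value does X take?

do(W=10) replaces the equation W <- 3D + 1 with the constant W = 10.
C = -W - 2  [with W=10]  = -12
Z = C*W  [with C=-12, W=10]  = -120
X = -2W - 3Z - 4  [with W=10, Z=-120]  = 336

336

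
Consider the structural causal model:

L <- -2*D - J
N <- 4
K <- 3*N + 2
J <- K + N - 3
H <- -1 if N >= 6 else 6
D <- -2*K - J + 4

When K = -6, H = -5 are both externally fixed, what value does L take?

Setting K = -6, H = -5 by intervention discards those variables' equations.
J = K + N - 3  [with K=-6, N=4]  = -5
D = -2*K - J + 4  [with K=-6, J=-5]  = 21
L = -2*D - J  [with D=21, J=-5]  = -37

-37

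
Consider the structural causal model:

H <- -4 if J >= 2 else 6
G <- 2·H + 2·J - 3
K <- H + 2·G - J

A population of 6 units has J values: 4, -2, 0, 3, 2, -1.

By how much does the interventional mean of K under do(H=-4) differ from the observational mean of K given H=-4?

-6

The intervention sets H=-4 in all 6 units regardless of J. Recomputing K per unit gives -14, -32, -26, -17, -20, -29; average -23.
Observing H=-4 restricts to units where H's equation naturally yields -4: J ∈ {4, 3, 2}. In that subpopulation K = -14, -17, -20, mean -17.
Difference = -23 − (-17) = -6.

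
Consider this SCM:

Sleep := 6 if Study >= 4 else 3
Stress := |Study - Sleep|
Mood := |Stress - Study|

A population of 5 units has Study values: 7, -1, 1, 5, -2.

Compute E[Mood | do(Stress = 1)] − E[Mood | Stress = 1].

-2

do(Stress=1) breaks Stress's dependence on Study. With Stress=1 fixed, Mood across the units is 6, 2, 0, 4, 3, mean 3.
Conditioning on Stress=1 selects the 2 unit(s) with Study ∈ {7, 5}. Their Mood values: 6, 4. Mean = 5.
Difference = 3 − 5 = -2.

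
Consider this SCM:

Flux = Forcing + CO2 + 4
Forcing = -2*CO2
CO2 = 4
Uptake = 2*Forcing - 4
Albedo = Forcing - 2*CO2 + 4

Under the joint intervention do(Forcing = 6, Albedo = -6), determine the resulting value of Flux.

14

Setting Forcing = 6, Albedo = -6 by intervention discards those variables' equations.
Flux = Forcing + CO2 + 4  [with Forcing=6, CO2=4]  = 14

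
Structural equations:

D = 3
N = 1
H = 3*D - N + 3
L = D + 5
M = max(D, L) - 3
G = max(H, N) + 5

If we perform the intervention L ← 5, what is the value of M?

2

Intervening sets L = 5 and removes its equation (L = D + 5).
M = max(D, L) - 3  [with D=3, L=5]  = 2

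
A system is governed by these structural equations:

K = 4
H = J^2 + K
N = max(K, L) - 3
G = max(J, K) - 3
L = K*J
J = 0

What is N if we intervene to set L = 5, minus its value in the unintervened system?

do(L=5) replaces the equation L = K*J with the constant L = 5.
N = max(K, L) - 3  [with K=4, L=5]  = 2
Without intervention: L = K*J  [with K=4, J=0]  = 0; N = max(K, L) - 3  [with K=4, L=0]  = 1.
Change = 2 − 1 = 1.

1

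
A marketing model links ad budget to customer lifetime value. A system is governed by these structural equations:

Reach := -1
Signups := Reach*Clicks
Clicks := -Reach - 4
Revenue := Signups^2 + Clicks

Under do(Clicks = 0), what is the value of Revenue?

Under do(Clicks=0), the mechanism Clicks := -Reach - 4 is discarded; Clicks is fixed at 0.
Signups = Reach*Clicks  [with Reach=-1, Clicks=0]  = 0
Revenue = Signups^2 + Clicks  [with Signups=0, Clicks=0]  = 0

0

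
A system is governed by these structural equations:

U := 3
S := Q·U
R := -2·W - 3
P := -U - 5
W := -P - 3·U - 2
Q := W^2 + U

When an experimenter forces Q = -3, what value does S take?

Intervening sets Q = -3 and removes its equation (Q := W^2 + U).
S = Q·U  [with Q=-3, U=3]  = -9

-9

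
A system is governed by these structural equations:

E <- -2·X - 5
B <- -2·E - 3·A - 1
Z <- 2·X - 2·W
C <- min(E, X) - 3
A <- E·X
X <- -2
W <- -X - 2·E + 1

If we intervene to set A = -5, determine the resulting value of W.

do(A=-5) replaces the equation A <- E·X with the constant A = -5.
W is not downstream of the intervention, so its value is determined by the original equations.
E = -2·X - 5  [with X=-2]  = -1
W = -X - 2·E + 1  [with X=-2, E=-1]  = 5

5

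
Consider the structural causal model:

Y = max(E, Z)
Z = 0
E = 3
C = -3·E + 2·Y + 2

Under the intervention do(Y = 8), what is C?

9

The intervention breaks the incoming arrows to Y: Y = max(E, Z) no longer applies, and Y = 8.
C = -3·E + 2·Y + 2  [with E=3, Y=8]  = 9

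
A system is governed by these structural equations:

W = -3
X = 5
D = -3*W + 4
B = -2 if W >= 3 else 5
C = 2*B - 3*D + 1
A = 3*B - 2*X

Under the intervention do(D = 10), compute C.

-19

do(D=10) replaces the equation D = -3*W + 4 with the constant D = 10.
B = -2 if W >= 3 else 5  [with W=-3]  = 5
C = 2*B - 3*D + 1  [with B=5, D=10]  = -19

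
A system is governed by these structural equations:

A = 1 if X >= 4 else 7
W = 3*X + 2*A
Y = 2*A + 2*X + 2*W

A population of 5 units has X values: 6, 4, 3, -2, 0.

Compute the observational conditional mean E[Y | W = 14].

40

E[Y|W=14] averages over only the 2 units with W=14 (X = 4, 0): Y = 38, 42, mean 40.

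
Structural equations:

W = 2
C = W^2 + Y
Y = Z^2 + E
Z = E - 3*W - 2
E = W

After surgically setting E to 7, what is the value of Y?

8

Under do(E=7), the mechanism E = W is discarded; E is fixed at 7.
Z = E - 3*W - 2  [with E=7, W=2]  = -1
Y = Z^2 + E  [with Z=-1, E=7]  = 8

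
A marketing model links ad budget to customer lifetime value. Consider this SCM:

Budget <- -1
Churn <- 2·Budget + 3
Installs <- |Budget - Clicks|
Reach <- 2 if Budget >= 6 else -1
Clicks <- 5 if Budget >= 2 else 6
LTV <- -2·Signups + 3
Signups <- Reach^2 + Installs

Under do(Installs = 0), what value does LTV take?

1

The intervention breaks the incoming arrows to Installs: Installs <- |Budget - Clicks| no longer applies, and Installs = 0.
Reach = 2 if Budget >= 6 else -1  [with Budget=-1]  = -1
Signups = Reach^2 + Installs  [with Reach=-1, Installs=0]  = 1
LTV = -2·Signups + 3  [with Signups=1]  = 1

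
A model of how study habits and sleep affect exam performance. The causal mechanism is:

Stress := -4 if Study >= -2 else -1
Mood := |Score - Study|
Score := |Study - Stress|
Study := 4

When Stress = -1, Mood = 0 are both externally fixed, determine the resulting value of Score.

The joint intervention fixes Stress = -1, Mood = 0, removing each variable's own equation.
Score = |Study - Stress|  [with Study=4, Stress=-1]  = 5

5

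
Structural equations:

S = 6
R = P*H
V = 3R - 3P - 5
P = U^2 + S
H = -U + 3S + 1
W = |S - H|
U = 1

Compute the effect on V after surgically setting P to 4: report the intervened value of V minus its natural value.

The intervention breaks the incoming arrows to P: P = U^2 + S no longer applies, and P = 4.
H = -U + 3S + 1  [with U=1, S=6]  = 18
R = P*H  [with P=4, H=18]  = 72
V = 3R - 3P - 5  [with R=72, P=4]  = 199
Without intervention: P = U^2 + S  [with U=1, S=6]  = 7; H = -U + 3S + 1  [with U=1, S=6]  = 18; R = P*H  [with P=7, H=18]  = 126; V = 3R - 3P - 5  [with R=126, P=7]  = 352.
Change = 199 − 352 = -153.

-153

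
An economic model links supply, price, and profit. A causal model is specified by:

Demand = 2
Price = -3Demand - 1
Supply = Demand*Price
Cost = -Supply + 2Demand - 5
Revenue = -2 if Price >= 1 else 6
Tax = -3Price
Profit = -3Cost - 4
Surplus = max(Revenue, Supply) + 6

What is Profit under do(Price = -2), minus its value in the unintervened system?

Under do(Price=-2), the mechanism Price = -3Demand - 1 is discarded; Price is fixed at -2.
Supply = Demand*Price  [with Demand=2, Price=-2]  = -4
Cost = -Supply + 2Demand - 5  [with Supply=-4, Demand=2]  = 3
Profit = -3Cost - 4  [with Cost=3]  = -13
Without intervention: Price = -3Demand - 1  [with Demand=2]  = -7; Supply = Demand*Price  [with Demand=2, Price=-7]  = -14; Cost = -Supply + 2Demand - 5  [with Supply=-14, Demand=2]  = 13; Profit = -3Cost - 4  [with Cost=13]  = -43.
Change = -13 − (-43) = 30.

30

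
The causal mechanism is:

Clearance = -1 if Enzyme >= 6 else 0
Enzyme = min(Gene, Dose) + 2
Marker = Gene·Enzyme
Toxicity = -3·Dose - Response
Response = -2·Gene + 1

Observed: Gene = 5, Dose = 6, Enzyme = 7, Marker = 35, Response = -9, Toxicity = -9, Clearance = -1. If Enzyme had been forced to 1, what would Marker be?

5

The intervention breaks the incoming arrows to Enzyme: Enzyme = min(Gene, Dose) + 2 no longer applies, and Enzyme = 1.
Marker = Gene·Enzyme  [with Gene=5, Enzyme=1]  = 5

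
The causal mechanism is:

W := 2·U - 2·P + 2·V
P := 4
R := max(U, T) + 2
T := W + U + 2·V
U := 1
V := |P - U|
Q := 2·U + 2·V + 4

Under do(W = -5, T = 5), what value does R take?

Under do(W = -5, T = 5), each intervened variable's structural equation is replaced by its fixed value.
R = max(U, T) + 2  [with U=1, T=5]  = 7

7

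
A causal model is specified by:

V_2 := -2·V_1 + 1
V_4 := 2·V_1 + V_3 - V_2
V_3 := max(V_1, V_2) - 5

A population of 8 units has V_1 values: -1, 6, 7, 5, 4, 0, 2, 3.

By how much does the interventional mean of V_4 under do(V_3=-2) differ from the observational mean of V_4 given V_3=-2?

Under do(V_3=-2), V_3's equation is replaced by V_3=-2 for every unit. Per-unit V_4: -7, 21, 25, 17, 13, -3, 5, 9. Mean = 10.
E[V_4|V_3=-2] averages over only the 2 units with V_3=-2 (V_1 = -1, 3): V_4 = -7, 9, mean 1.
Difference = 10 − 1 = 9.

9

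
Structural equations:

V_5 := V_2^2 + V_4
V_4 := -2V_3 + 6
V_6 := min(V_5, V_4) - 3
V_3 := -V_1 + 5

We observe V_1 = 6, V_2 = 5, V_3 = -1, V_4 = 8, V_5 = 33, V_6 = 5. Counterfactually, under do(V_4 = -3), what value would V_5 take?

Intervening sets V_4 = -3 and removes its equation (V_4 := -2V_3 + 6).
V_5 = V_2^2 + V_4  [with V_2=5, V_4=-3]  = 22

22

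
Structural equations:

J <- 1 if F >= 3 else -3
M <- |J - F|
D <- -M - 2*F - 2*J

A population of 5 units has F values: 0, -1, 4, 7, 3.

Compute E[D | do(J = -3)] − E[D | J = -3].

do(J=-3) breaks J's dependence on F. With J=-3 fixed, D across the units is 3, 6, -9, -18, -6, mean -4.8.
Conditioning on J=-3 selects the 2 unit(s) with F ∈ {0, -1}. Their D values: 3, 6. Mean = 4.5.
Difference = -4.8 − 4.5 = -9.3.

-9.3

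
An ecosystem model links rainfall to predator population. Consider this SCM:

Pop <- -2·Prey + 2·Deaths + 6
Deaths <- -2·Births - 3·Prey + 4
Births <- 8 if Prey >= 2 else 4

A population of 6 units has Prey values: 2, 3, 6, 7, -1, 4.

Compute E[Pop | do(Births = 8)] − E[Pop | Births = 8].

do(Births=8) breaks Births's dependence on Prey. With Births=8 fixed, Pop across the units is -34, -42, -66, -74, -10, -50, mean -46.
Observing Births=8 restricts to units where Births's equation naturally yields 8: Prey ∈ {2, 3, 6, 7, 4}. In that subpopulation Pop = -34, -42, -66, -74, -50, mean -53.2.
Difference = -46 − (-53.2) = 7.2.

7.2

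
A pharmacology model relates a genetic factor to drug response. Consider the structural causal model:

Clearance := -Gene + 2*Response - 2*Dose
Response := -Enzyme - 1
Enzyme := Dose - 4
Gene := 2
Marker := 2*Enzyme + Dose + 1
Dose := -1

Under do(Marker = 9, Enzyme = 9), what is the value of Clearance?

The joint intervention fixes Marker = 9, Enzyme = 9, removing each variable's own equation.
Response = -Enzyme - 1  [with Enzyme=9]  = -10
Clearance = -Gene + 2*Response - 2*Dose  [with Gene=2, Response=-10, Dose=-1]  = -20

-20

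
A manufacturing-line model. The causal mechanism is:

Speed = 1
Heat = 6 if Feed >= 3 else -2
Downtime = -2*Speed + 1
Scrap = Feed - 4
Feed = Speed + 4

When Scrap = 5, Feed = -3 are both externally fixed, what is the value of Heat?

-2

Setting Scrap = 5, Feed = -3 by intervention discards those variables' equations.
Heat = 6 if Feed >= 3 else -2  [with Feed=-3]  = -2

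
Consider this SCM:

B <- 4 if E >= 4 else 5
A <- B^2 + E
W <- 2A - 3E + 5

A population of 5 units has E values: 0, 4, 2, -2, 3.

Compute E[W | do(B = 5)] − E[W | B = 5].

Under do(B=5), B's equation is replaced by B=5 for every unit. Per-unit W: 55, 51, 53, 57, 52. Mean = 53.6.
E[W|B=5] averages over only the 4 units with B=5 (E = 0, 2, -2, 3): W = 55, 53, 57, 52, mean 54.25.
Difference = 53.6 − 54.25 = -0.65.

-0.65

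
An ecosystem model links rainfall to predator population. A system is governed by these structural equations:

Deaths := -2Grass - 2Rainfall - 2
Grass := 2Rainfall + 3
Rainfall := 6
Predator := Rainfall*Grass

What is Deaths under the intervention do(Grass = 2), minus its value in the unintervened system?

26

Under do(Grass=2), the mechanism Grass := 2Rainfall + 3 is discarded; Grass is fixed at 2.
Deaths = -2Grass - 2Rainfall - 2  [with Grass=2, Rainfall=6]  = -18
Without intervention: Grass = 2Rainfall + 3  [with Rainfall=6]  = 15; Deaths = -2Grass - 2Rainfall - 2  [with Grass=15, Rainfall=6]  = -44.
Change = -18 − (-44) = 26.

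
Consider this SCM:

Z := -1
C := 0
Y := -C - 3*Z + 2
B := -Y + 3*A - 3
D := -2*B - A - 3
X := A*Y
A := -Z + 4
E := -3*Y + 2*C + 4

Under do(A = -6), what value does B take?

-26

do(A=-6) replaces the equation A := -Z + 4 with the constant A = -6.
Y = -C - 3*Z + 2  [with C=0, Z=-1]  = 5
B = -Y + 3*A - 3  [with Y=5, A=-6]  = -26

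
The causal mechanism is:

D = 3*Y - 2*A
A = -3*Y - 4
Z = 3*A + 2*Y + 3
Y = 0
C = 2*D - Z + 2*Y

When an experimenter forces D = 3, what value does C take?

do(D=3) replaces the equation D = 3*Y - 2*A with the constant D = 3.
A = -3*Y - 4  [with Y=0]  = -4
Z = 3*A + 2*Y + 3  [with A=-4, Y=0]  = -9
C = 2*D - Z + 2*Y  [with D=3, Z=-9, Y=0]  = 15

15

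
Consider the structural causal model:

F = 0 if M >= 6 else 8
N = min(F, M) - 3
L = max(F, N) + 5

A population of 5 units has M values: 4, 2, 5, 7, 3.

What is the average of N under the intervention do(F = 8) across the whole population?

1.2

Every unit gets F=8 under the intervention. N values become 1, -1, 2, 4, 0; E[N|do(F=8)] = 1.2.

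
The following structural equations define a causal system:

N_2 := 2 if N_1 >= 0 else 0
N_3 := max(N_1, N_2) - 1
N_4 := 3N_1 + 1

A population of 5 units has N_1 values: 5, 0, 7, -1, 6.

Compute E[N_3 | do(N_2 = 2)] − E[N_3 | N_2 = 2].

-0.6

do(N_2=2) breaks N_2's dependence on N_1. With N_2=2 fixed, N_3 across the units is 4, 1, 6, 1, 5, mean 3.4.
Observing N_2=2 restricts to units where N_2's equation naturally yields 2: N_1 ∈ {5, 0, 7, 6}. In that subpopulation N_3 = 4, 1, 6, 5, mean 4.
Difference = 3.4 − 4 = -0.6.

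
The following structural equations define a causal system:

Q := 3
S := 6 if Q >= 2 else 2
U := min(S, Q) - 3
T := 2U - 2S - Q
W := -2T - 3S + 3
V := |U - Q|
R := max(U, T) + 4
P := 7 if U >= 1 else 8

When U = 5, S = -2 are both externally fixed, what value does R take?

15

The joint intervention fixes U = 5, S = -2, removing each variable's own equation.
T = 2U - 2S - Q  [with U=5, S=-2, Q=3]  = 11
R = max(U, T) + 4  [with U=5, T=11]  = 15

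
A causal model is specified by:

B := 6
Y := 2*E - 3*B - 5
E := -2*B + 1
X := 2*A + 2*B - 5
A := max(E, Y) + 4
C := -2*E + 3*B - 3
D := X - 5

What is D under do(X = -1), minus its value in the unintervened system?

Intervening sets X = -1 and removes its equation (X := 2*A + 2*B - 5).
D = X - 5  [with X=-1]  = -6
Without intervention: E = -2*B + 1  [with B=6]  = -11; Y = 2*E - 3*B - 5  [with E=-11, B=6]  = -45; A = max(E, Y) + 4  [with E=-11, Y=-45]  = -7; X = 2*A + 2*B - 5  [with A=-7, B=6]  = -7; D = X - 5  [with X=-7]  = -12.
Change = -6 − (-12) = 6.

6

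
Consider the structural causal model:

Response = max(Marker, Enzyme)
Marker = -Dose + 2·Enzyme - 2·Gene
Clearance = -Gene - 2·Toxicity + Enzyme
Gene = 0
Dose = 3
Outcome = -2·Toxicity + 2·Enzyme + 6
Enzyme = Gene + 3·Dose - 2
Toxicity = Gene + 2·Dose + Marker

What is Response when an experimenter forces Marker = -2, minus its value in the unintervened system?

Intervening sets Marker = -2 and removes its equation (Marker = -Dose + 2·Enzyme - 2·Gene).
Enzyme = Gene + 3·Dose - 2  [with Gene=0, Dose=3]  = 7
Response = max(Marker, Enzyme)  [with Marker=-2, Enzyme=7]  = 7
Without intervention: Enzyme = Gene + 3·Dose - 2  [with Gene=0, Dose=3]  = 7; Marker = -Dose + 2·Enzyme - 2·Gene  [with Dose=3, Enzyme=7, Gene=0]  = 11; Response = max(Marker, Enzyme)  [with Marker=11, Enzyme=7]  = 11.
Change = 7 − 11 = -4.

-4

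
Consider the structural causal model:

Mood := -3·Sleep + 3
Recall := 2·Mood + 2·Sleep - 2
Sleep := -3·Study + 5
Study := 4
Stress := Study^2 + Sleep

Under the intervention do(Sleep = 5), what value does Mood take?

Under do(Sleep=5), the mechanism Sleep := -3·Study + 5 is discarded; Sleep is fixed at 5.
Mood = -3·Sleep + 3  [with Sleep=5]  = -12

-12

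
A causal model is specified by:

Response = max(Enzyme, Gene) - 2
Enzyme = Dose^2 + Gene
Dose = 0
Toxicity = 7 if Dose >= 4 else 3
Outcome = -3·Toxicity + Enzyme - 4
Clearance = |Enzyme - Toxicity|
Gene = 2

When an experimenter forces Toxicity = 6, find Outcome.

Under do(Toxicity=6), the mechanism Toxicity = 7 if Dose >= 4 else 3 is discarded; Toxicity is fixed at 6.
Enzyme = Dose^2 + Gene  [with Dose=0, Gene=2]  = 2
Outcome = -3·Toxicity + Enzyme - 4  [with Toxicity=6, Enzyme=2]  = -20

-20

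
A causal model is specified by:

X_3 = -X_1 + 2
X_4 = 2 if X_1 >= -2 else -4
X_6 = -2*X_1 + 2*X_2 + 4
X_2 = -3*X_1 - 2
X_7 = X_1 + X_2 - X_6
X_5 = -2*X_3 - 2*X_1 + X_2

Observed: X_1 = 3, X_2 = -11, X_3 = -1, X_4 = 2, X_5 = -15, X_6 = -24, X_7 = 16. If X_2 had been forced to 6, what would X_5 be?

do(X_2=6) replaces the equation X_2 = -3*X_1 - 2 with the constant X_2 = 6.
X_3 = -X_1 + 2  [with X_1=3]  = -1
X_5 = -2*X_3 - 2*X_1 + X_2  [with X_3=-1, X_1=3, X_2=6]  = 2

2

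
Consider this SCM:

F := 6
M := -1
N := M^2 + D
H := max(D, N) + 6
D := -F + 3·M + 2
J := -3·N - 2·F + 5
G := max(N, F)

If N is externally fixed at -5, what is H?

Under do(N=-5), the mechanism N := M^2 + D is discarded; N is fixed at -5.
D = -F + 3·M + 2  [with F=6, M=-1]  = -7
H = max(D, N) + 6  [with D=-7, N=-5]  = 1

1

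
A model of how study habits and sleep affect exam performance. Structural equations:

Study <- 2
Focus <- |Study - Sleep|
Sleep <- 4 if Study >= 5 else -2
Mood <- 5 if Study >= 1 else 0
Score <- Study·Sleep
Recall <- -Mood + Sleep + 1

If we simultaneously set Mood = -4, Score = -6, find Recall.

Setting Mood = -4, Score = -6 by intervention discards those variables' equations.
Sleep = 4 if Study >= 5 else -2  [with Study=2]  = -2
Recall = -Mood + Sleep + 1  [with Mood=-4, Sleep=-2]  = 3

3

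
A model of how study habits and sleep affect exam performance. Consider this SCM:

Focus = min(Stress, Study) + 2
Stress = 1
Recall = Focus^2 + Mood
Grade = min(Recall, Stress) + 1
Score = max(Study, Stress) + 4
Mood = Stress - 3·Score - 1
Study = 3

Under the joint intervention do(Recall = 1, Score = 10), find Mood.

Setting Recall = 1, Score = 10 by intervention discards those variables' equations.
Mood = Stress - 3·Score - 1  [with Stress=1, Score=10]  = -30

-30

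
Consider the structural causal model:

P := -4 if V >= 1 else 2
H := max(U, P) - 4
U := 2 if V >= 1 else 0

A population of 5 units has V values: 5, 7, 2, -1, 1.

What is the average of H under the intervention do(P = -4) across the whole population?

Every unit gets P=-4 under the intervention. H values become -2, -2, -2, -4, -2; E[H|do(P=-4)] = -2.4.

-2.4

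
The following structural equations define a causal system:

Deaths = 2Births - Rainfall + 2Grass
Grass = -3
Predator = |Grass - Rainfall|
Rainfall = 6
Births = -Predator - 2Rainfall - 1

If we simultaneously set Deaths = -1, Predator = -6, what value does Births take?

-7

Under do(Deaths = -1, Predator = -6), each intervened variable's structural equation is replaced by its fixed value.
Births = -Predator - 2Rainfall - 1  [with Predator=-6, Rainfall=6]  = -7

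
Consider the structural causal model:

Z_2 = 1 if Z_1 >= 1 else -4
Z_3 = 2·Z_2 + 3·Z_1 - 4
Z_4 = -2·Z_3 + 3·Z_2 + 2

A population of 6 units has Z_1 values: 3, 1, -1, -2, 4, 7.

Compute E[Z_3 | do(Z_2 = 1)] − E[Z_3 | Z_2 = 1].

-5.25

Every unit gets Z_2=1 under the intervention. Z_3 values become 7, 1, -5, -8, 10, 19; E[Z_3|do(Z_2=1)] = 4.
Observing Z_2=1 restricts to units where Z_2's equation naturally yields 1: Z_1 ∈ {3, 1, 4, 7}. In that subpopulation Z_3 = 7, 1, 10, 19, mean 9.25.
Difference = 4 − 9.25 = -5.25.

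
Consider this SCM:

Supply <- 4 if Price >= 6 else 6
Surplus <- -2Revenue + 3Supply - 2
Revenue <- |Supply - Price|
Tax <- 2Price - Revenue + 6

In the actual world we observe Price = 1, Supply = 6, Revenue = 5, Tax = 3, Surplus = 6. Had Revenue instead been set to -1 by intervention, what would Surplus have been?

do(Revenue=-1) replaces the equation Revenue <- |Supply - Price| with the constant Revenue = -1.
Supply = 4 if Price >= 6 else 6  [with Price=1]  = 6
Surplus = -2Revenue + 3Supply - 2  [with Revenue=-1, Supply=6]  = 18

18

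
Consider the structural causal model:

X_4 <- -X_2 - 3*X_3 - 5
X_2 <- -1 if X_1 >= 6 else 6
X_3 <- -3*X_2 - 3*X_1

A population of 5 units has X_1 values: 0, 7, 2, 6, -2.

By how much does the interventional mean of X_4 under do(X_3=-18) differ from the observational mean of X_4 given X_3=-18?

-0.7

do(X_3=-18) breaks X_3's dependence on X_1. With X_3=-18 fixed, X_4 across the units is 43, 50, 43, 50, 43, mean 45.8.
Conditioning on X_3=-18 selects the 2 unit(s) with X_1 ∈ {0, 7}. Their X_4 values: 43, 50. Mean = 46.5.
Difference = 45.8 − 46.5 = -0.7.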